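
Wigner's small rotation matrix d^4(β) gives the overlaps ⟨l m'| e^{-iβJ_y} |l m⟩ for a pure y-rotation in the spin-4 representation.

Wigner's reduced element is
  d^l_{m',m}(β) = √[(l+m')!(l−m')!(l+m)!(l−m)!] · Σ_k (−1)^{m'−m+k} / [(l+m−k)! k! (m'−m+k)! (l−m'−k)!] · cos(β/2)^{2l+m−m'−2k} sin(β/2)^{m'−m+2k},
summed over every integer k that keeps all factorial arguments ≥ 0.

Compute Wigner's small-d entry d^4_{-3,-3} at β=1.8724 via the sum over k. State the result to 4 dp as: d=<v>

d=-0.1818

d^4_{-3,-3}(β=1.8724) via Wigner's sum:
c=cos(1.8724/2)=0.592852, s=sin(1.8724/2)=0.805311; N=√[1·5040·1·5040]=5040.000000
The bounds max(0,m−m')=0 and min(l+m,l−m')=1 give 2 terms
  k=0: (−1)^0·5040.0000/(5040)·0.5929^8·0.8053^0 = +0.015261
  k=1: (−1)^1·5040.0000/(720)·0.5929^6·0.8053^2 = -0.197108
d^4_{-3,-3}(1.8724) = +0.015261 -0.197108 = -0.181848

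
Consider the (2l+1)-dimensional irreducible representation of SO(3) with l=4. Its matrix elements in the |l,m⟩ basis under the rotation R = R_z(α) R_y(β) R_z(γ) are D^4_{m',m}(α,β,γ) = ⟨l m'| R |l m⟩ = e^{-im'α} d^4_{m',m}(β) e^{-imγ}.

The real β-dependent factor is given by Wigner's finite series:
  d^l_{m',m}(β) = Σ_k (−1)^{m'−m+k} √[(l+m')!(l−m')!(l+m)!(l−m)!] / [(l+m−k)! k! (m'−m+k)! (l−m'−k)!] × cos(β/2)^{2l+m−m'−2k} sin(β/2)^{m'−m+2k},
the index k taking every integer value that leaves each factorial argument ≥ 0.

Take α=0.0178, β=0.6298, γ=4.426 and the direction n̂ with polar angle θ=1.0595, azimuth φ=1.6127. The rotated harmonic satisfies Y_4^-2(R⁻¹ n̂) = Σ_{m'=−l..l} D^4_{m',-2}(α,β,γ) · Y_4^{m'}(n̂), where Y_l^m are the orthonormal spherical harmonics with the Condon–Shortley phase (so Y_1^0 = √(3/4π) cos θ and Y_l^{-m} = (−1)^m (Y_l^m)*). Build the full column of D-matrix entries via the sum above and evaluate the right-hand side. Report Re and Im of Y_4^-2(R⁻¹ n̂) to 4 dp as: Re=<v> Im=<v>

Need the full column D^4_{m',-2} for m'=−4..4 at α=0.0178, β=0.6298, γ=4.426.
cos(β/2)=0.950827, sin(β/2)=0.309721
d^4_{-4,-2}: single k=2 term ⇒ +0.375086;  D = -0.328885+0.180345i
d^4_{-3,-2}: k∈[1..2] ⇒ +0.814230 -0.259183 = +0.555046;  D = -0.481851+0.275492i
d^4_{-2,-2}: k∈[0..2] ⇒ +0.668057 -0.850616 +0.112819 = -0.069740;  D = +0.059918-0.035687i
d^4_{-1,-2}: k∈[0..2] ⇒ -0.923250 +0.489811 -0.034648 = -0.468087;  D = +0.397833-0.246646i
d^4_{0,-2}: k∈[0..2] ⇒ +0.672471 -0.190275 +0.007571 = +0.489767;  D = -0.411600+0.265439i
d^4_{1,-2}: k∈[0..2] ⇒ -0.326540 +0.051972 -0.001103 = -0.275672;  D = +0.228978-0.153505i
d^4_{2,-2}: k∈[0..2] ⇒ +0.112819 -0.009577 +0.000085 = +0.103327;  D = -0.084788+0.059055i
d^4_{3,-2}: k∈[0..1] ⇒ -0.027501 +0.000973 = -0.026528;  D = +0.021495-0.015547i
d^4_{4,-2}: single k=0 term ⇒ +0.004223;  D = -0.003377+0.002535i
Y_4^{m'}(θ=1.0595,φ=1.6127) and Σ D·Y over m':
  (-0.3289+0.1803i)·(+0.2524-0.0427i)  (-0.4819+0.2755i)·(+0.0509+0.4030i)  (+0.0599-0.0357i)·(-0.1714+0.0144i)  (+0.3978-0.2466i)·(+0.0112+0.2671i)  (-0.4116+0.2654i)·(-0.2302+0.0000i)  (+0.2290-0.1535i)·(-0.0112+0.2671i)  (-0.0848+0.0591i)·(-0.1714-0.0144i)  (+0.0215-0.0155i)·(-0.0509+0.4030i)  (-0.0034+0.0025i)·(+0.2524+0.0427i)
Y_4^-2(R⁻¹ n̂) = +0.002467-0.007332i

Re=0.0025 Im=-0.0073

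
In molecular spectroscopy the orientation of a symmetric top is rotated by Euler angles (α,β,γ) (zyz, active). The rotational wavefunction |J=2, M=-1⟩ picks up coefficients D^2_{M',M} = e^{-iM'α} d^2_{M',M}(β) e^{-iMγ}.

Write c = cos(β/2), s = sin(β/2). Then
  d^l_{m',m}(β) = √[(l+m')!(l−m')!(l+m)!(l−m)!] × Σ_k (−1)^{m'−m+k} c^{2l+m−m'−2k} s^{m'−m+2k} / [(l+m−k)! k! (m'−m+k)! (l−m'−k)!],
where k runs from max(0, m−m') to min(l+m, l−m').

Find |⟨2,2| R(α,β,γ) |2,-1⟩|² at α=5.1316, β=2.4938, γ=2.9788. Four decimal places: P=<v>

P=0.2941

First d^2_{2,-1}(β=2.4938), then the phase factors e^{-i(2)α} and e^{-i(-1)γ}:
With c≡cos(β/2)=0.318263 and s≡sin(β/2)=0.948003, N=[24·1·1·6]^{1/2}=12.000000
The bounds max(0,m−m')=0 and min(l+m,l−m')=0 give 1 term
  k=0: (−1)^3·12.0000/(6)·0.3183^1·0.9480^3 = -0.542306
d^2_{2,-1}(2.4938) = -0.542306
|D^2_{2,-1}|² = |d^2_{2,-1}(β)|² = (-0.542306)² = 0.294096 (the z-rotation phases have unit modulus)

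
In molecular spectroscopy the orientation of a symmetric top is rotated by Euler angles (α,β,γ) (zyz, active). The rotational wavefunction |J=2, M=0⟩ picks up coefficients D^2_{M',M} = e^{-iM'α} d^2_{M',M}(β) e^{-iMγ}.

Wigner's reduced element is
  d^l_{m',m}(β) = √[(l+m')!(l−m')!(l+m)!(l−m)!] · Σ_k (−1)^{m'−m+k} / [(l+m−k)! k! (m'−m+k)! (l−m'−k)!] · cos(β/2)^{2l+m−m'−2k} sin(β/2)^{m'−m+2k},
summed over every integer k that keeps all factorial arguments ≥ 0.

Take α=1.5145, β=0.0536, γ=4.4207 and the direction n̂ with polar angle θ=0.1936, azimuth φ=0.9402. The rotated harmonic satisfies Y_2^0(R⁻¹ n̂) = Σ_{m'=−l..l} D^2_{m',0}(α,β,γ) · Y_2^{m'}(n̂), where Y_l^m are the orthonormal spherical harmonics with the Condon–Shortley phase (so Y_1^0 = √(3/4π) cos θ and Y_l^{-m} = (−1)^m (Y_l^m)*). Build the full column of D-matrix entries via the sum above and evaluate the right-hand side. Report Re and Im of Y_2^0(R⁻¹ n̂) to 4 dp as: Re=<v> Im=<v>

Need the full column D^2_{m',0} for m'=−2..2 at α=1.5145, β=0.0536, γ=4.4207.
cos(β/2)=0.999641, sin(β/2)=0.026797
d^2_{-2,0}: single k=2 term ⇒ +0.001758;  D = -0.001747+0.000197i
d^2_{-1,0}: k∈[1..2] ⇒ +0.065568 -0.000047 = +0.065521;  D = +0.003687+0.065417i
d^2_{0,0}: k∈[0..2] ⇒ +0.998564 -0.002870 +0.000001 = +0.995695;  D = +0.995695+0.000000i
d^2_{1,0}: k∈[0..1] ⇒ -0.065568 +0.000047 = -0.065521;  D = -0.003687+0.065417i
d^2_{2,0}: single k=0 term ⇒ +0.001758;  D = -0.001747-0.000197i
Y_2^{m'}(θ=0.1936,φ=0.9402) and Σ D·Y over m':
  (-0.0017+0.0002i)·(-0.0044-0.0136i)  (+0.0037+0.0654i)·(+0.0860-0.1178i)  (+0.9957+0.0000i)·(+0.5958+0.0000i)  (-0.0037+0.0654i)·(-0.0860-0.1178i)  (-0.0017-0.0002i)·(-0.0044+0.0136i)
Y_2^0(R⁻¹ n̂) = +0.609263+0.000000i

Re=0.6093 Im=0.0000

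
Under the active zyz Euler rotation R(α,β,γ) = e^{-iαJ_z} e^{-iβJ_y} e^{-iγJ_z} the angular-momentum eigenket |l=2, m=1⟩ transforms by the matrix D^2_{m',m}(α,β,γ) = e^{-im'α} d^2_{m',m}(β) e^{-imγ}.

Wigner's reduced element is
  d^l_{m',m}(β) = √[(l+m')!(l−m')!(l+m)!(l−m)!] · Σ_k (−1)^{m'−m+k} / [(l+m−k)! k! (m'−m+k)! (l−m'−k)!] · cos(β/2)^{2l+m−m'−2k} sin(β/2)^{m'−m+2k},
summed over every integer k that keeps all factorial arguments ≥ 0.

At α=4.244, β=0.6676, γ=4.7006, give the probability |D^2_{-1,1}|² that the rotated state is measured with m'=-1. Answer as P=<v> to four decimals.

P=0.0761

D^2_{-1,1}(4.244,0.6676,4.7006) = e^{-i·-1·4.244}·d^2_{-1,1}(0.6676)·e^{-i·1·4.7006}. Compute d first:
Half-angle: c=0.944804, s=0.327636. N=√(1·6·6·1)=6.000000
Admissible k: 2..3 (factorial args all ≥0)
  k=2: (−1)^0·6.0000/(2)·0.9448^2·0.3276^2 = +0.287466
  k=3: (−1)^1·6.0000/(6)·0.9448^0·0.3276^4 = -0.011523
d^2_{-1,1}(0.6676) = +0.287466 -0.011523 = +0.275943
|D^2_{-1,1}|² = |d^2_{-1,1}(β)|² = (+0.275943)² = 0.076145 (the z-rotation phases have unit modulus)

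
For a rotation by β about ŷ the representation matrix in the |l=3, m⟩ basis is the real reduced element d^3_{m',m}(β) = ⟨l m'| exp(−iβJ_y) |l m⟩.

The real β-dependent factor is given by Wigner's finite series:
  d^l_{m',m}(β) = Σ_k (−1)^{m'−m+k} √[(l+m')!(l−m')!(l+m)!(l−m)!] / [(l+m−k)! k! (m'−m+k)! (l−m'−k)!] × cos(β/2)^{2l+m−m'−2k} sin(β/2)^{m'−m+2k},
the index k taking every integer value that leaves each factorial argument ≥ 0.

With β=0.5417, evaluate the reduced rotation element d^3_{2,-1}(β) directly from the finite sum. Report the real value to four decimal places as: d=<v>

d^3_{2,-1}(β=0.5417) via Wigner's sum:
c=cos(0.5417/2)=0.963544, s=sin(0.5417/2)=0.267551; N=√[120·1·2·24]=75.894664
The bounds max(0,m−m')=0 and min(l+m,l−m')=1 give 2 terms
  k=0: (−1)^3·75.8947/(12)·0.9635^3·0.2676^3 = -0.108358
  k=1: (−1)^4·75.8947/(24)·0.9635^1·0.2676^5 = +0.004177
d^3_{2,-1}(0.5417) = -0.108358 +0.004177 = -0.104181

d=-0.1042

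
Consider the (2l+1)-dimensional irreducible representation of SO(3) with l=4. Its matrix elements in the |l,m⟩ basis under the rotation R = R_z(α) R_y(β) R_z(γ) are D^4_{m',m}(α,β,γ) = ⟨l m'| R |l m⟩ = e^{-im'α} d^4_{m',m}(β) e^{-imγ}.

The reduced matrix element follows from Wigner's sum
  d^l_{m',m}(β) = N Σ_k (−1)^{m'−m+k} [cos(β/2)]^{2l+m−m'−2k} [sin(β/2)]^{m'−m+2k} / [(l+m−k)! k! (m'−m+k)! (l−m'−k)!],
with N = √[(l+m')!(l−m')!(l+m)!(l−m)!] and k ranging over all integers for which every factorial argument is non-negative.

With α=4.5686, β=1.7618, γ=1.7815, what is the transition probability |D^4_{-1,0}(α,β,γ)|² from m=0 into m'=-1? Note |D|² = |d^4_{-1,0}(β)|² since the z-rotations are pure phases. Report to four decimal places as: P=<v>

P=0.0820

D^4_{-1,0}(4.5686,1.7618,1.7815) = e^{-i·-1·4.5686}·d^4_{-1,0}(1.7618)·e^{-i·0·1.7815}. Compute d first:
c=cos(1.7618/2)=0.636457, s=sin(1.7618/2)=0.771312; N=√[6·120·24·24]=643.987578
k: max(0,(0)−(-1))=1 … min(4+(0),4−(-1))=4
  k=1: (−1)^0·643.9876/(144)·0.6365^7·0.7713^1 = +0.145925
  k=2: (−1)^1·643.9876/(24)·0.6365^5·0.7713^3 = -1.285886
  k=3: (−1)^2·643.9876/(24)·0.6365^3·0.7713^5 = +1.888532
  k=4: (−1)^3·643.9876/(144)·0.6365^1·0.7713^7 = -0.462269
d^4_{-1,0}(1.7618) = +0.145925 -1.285886 +1.888532 -0.462269 = +0.286301
|D^4_{-1,0}|² = |d^4_{-1,0}(β)|² = (+0.286301)² = 0.081969 (the z-rotation phases have unit modulus)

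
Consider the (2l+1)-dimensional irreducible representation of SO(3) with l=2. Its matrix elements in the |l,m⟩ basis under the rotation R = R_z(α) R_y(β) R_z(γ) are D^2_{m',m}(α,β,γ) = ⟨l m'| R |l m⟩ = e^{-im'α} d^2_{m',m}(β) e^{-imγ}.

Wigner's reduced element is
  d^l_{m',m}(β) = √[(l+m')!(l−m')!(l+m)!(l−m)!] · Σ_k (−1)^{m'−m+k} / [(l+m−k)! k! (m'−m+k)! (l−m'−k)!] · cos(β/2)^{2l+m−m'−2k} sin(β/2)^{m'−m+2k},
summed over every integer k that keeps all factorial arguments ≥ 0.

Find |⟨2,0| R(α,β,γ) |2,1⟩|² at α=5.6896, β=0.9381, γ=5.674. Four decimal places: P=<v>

P=0.3411

Split into d^2_{0,1}(β=0.9381) × two z-phases.
c=cos(0.9381/2)=0.891998, s=sin(0.9381/2)=0.452039; N=√[2·2·6·1]=4.898979
The bounds max(0,m−m')=1 and min(l+m,l−m')=2 give 2 terms
  k=1: (−1)^0·4.8990/(2)·0.8920^3·0.4520^1 = +0.785857
  k=2: (−1)^1·4.8990/(2)·0.8920^1·0.4520^3 = -0.201822
d^2_{0,1}(0.9381) = +0.785857 -0.201822 = +0.584035
|D^2_{0,1}|² = |d^2_{0,1}(β)|² = (+0.584035)² = 0.341097 (the z-rotation phases have unit modulus)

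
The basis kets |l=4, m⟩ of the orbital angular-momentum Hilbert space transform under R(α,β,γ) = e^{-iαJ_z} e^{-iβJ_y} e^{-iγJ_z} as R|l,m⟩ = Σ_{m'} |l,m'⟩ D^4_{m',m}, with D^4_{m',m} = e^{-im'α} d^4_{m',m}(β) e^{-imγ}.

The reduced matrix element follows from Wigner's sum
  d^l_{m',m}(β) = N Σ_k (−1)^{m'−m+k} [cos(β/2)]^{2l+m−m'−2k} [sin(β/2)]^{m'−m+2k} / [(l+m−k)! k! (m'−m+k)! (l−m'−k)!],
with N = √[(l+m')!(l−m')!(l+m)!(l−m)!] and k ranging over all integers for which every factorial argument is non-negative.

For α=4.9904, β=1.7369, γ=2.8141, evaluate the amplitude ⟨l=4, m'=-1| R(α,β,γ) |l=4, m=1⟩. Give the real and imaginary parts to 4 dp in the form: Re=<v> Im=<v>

D^4_{-1,1}(4.9904,1.7369,2.8141) = e^{-i·-1·4.9904}·d^4_{-1,1}(1.7369)·e^{-i·1·2.8141}. Compute d first:
Half-angle: c=0.646010, s=0.763329. N=√(6·120·120·6)=720.000000
Admissible k: 2..5 (factorial args all ≥0)
  k=2: (−1)^0·720.0000/(72)·0.6460^6·0.7633^2 = +0.423507
  k=3: (−1)^1·720.0000/(24)·0.6460^4·0.7633^4 = -1.773885
  k=4: (−1)^2·720.0000/(48)·0.6460^2·0.7633^6 = +1.238339
  k=5: (−1)^3·720.0000/(720)·0.6460^0·0.7633^8 = -0.115264
d^4_{-1,1}(1.7369) = +0.423507 -1.773885 +1.238339 -0.115264 = -0.227303
Attach z-rotation phases: D = e^{-i(-1)(4.9904)}·(-0.227303)·e^{-i(1)(2.8141)} = +0.129376-0.186892i

Re=0.1294 Im=-0.1869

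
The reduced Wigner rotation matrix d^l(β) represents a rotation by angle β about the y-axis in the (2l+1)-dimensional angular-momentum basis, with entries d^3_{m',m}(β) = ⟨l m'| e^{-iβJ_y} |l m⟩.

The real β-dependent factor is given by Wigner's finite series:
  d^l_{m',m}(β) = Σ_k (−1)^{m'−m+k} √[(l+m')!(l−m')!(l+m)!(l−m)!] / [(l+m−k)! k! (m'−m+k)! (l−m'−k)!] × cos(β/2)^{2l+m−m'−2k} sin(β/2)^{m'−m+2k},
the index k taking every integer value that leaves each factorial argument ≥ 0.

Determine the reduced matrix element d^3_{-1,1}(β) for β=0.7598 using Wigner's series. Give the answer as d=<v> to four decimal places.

d=0.4859

d^3_{-1,1}(β=0.7598) via Wigner's sum:
c=cos(0.7598/2)=0.928702, s=sin(0.7598/2)=0.370828; N=√[2·24·24·2]=48.000000
k∈{2,3,4} keeps every argument non-negative
  k=2: (−1)^0·48.0000/(8)·0.9287^4·0.3708^2 = +0.613763
  k=3: (−1)^1·48.0000/(6)·0.9287^2·0.3708^4 = -0.130476
  k=4: (−1)^2·48.0000/(48)·0.9287^0·0.3708^6 = +0.002600
d^3_{-1,1}(0.7598) = +0.613763 -0.130476 +0.002600 = +0.485887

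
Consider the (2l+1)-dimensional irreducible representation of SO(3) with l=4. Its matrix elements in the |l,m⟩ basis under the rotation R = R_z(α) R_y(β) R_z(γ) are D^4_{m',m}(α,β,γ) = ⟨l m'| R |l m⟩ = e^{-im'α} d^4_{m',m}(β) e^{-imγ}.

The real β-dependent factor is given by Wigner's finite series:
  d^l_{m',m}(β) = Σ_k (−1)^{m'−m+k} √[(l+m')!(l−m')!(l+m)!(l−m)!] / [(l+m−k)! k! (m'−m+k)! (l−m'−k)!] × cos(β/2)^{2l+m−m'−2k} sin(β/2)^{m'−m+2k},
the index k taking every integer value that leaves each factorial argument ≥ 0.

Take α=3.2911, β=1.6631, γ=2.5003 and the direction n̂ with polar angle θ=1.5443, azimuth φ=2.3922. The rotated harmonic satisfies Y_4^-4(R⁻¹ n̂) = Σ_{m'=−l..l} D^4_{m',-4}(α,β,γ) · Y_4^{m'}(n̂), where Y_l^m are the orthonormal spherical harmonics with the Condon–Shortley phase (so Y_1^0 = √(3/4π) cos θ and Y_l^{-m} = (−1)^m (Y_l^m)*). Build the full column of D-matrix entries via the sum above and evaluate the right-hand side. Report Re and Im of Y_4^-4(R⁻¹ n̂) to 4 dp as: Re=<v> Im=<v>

Need the full column D^4_{m',-4} for m'=−4..4 at α=3.2911, β=1.6631, γ=2.5003.
cos(β/2)=0.673731, sin(β/2)=0.738977
d^4_{-4,-4}: single k=0 term ⇒ +0.042452;  D = -0.016388-0.039161i
d^4_{-3,-4}: single k=0 term ⇒ -0.131699;  D = -0.068371-0.112561i
d^4_{-2,-4}: single k=0 term ⇒ +0.270247;  D = -0.173137-0.207502i
d^4_{-1,-4}: single k=0 term ⇒ -0.419198;  D = -0.313511-0.278276i
d^4_{0,-4}: single k=0 term ⇒ +0.514065;  D = -0.431002-0.280180i
d^4_{1,-4}: single k=0 term ⇒ -0.504321;  D = -0.459057-0.208821i
d^4_{2,-4}: single k=0 term ⇒ +0.391144;  D = -0.376190-0.107120i
d^4_{3,-4}: single k=0 term ⇒ -0.229322;  D = -0.227449-0.029250i
d^4_{4,-4}: single k=0 term ⇒ +0.088929;  D = -0.088909+0.001921i
Y_4^{m'}(θ=1.5443,φ=2.3922) and Σ D·Y over m':
  (-0.0164-0.0392i)·(-0.4373+0.0634i)  (-0.0684-0.1126i)·(+0.0208-0.0258i)  (-0.1731-0.2075i)·(-0.0239-0.3318i)  (-0.3135-0.2783i)·(+0.0275+0.0256i)  (-0.4310-0.2802i)·(+0.3151+0.0000i)  (-0.4591-0.2088i)·(-0.0275+0.0256i)  (-0.3762-0.1071i)·(-0.0239+0.3318i)  (-0.2274-0.0293i)·(-0.0208-0.0258i)  (-0.0889+0.0019i)·(-0.4373-0.0634i)
Y_4^-4(R⁻¹ n̂) = -0.091232-0.142998i

Re=-0.0912 Im=-0.1430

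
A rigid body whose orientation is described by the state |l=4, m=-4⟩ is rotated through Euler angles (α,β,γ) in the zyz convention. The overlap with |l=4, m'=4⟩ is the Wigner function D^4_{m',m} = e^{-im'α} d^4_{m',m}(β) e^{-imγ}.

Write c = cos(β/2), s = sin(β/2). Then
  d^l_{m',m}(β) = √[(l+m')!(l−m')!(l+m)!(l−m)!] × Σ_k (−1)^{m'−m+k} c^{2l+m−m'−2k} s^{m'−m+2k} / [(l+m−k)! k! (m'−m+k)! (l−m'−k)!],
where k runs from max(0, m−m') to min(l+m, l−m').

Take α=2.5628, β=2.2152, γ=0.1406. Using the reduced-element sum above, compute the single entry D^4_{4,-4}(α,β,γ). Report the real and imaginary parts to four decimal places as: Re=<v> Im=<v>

Split into d^4_{4,-4}(β=2.2152) × two z-phases.
With c≡cos(β/2)=0.446810 and s≡sin(β/2)=0.894629, N=[40320·1·1·40320]^{1/2}=40320.000000
The bounds max(0,m−m')=0 and min(l+m,l−m')=0 give 1 term
  k=0: (−1)^8·40320.0000/(40320)·0.4468^0·0.8946^8 = +0.410340
d^4_{4,-4}(2.2152) = +0.410340
Attach z-rotation phases: D = e^{-i(4)(2.5628)}·(+0.410340)·e^{-i(-4)(0.1406)} = -0.396121+0.107084i

Re=-0.3961 Im=0.1071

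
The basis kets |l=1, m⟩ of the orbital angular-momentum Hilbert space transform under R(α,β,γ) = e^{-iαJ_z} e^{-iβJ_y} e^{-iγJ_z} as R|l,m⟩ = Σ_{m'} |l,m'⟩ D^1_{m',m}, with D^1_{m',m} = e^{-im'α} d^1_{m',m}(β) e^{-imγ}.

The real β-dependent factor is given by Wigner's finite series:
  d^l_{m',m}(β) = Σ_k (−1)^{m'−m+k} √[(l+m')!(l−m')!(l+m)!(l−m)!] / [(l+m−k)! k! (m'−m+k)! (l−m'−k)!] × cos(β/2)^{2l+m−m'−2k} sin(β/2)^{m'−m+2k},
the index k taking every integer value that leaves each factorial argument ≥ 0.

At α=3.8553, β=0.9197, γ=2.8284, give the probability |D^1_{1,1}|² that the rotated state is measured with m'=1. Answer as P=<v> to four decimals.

Split into d^1_{1,1}(β=0.9197) × two z-phases.
With c≡cos(β/2)=0.896119 and s≡sin(β/2)=0.443814, N=[2·1·2·1]^{1/2}=2.000000
The bounds max(0,m−m')=0 and min(l+m,l−m')=0 give 1 term
  k=0: (−1)^0·2.0000/(2)·0.8961^2·0.4438^0 = +0.803029
d^1_{1,1}(0.9197) = +0.803029
|D^1_{1,1}|² = |d^1_{1,1}(β)|² = (+0.803029)² = 0.644856 (the z-rotation phases have unit modulus)

P=0.6449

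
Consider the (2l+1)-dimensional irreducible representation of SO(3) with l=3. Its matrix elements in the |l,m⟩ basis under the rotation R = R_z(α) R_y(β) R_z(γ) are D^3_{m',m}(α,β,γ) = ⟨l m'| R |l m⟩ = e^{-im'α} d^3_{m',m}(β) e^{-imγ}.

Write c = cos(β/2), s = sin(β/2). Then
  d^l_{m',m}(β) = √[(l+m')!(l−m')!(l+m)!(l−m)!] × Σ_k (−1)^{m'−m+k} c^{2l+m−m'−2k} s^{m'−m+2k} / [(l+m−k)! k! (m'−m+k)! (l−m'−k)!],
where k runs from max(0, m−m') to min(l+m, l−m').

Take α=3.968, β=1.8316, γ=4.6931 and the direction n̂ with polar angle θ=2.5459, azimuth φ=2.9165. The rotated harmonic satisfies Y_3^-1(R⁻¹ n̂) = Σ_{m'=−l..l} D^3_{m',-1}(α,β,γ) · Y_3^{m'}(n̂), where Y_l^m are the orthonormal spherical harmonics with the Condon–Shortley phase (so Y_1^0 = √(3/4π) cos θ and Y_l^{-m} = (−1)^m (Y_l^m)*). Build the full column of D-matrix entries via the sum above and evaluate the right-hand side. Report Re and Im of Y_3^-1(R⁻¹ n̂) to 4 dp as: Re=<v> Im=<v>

Need the full column D^3_{m',-1} for m'=−3..3 at α=3.968, β=1.8316, γ=4.6931.
cos(β/2)=0.609156, sin(β/2)=0.793050
d^3_{-3,-1}: single k=2 term ⇒ +0.335399;  D = -0.211329-0.260447i
d^3_{-2,-1}: k∈[1..2] ⇒ +0.210351 -0.713047 = -0.502696;  D = -0.501708-0.031513i
d^3_{-1,-1}: k∈[0..2] ⇒ +0.051094 -0.692798 +0.880666 = +0.238963;  D = -0.172602+0.165263i
d^3_{0,-1}: k∈[0..2] ⇒ -0.230428 +1.171656 -0.661946 = +0.279282;  D = -0.005387-0.279230i
d^3_{1,-1}: k∈[0..2] ⇒ +0.519598 -1.174222 +0.248773 = -0.405850;  D = -0.303752-0.269164i
d^3_{2,-1}: k∈[0..1] ⇒ -0.713047 +0.604271 = -0.108776;  D = +0.108218-0.011001i
d^3_{3,-1}: single k=0 term ⇒ +0.568468;  D = +0.340890-0.454917i
Y_3^{m'}(θ=2.5459,φ=2.9165) and Σ D·Y over m':
  (-0.2113-0.2604i)·(-0.0575-0.0461i)  (-0.5017-0.0315i)·(-0.2398-0.1159i)  (-0.1726+0.1653i)·(-0.4288-0.0982i)  (-0.0054-0.2792i)·(-0.1316+0.0000i)  (-0.3038-0.2692i)·(+0.4288-0.0982i)  (+0.1082-0.0110i)·(-0.2398+0.1159i)  (+0.3409-0.4549i)·(+0.0575-0.0461i)
Y_3^-1(R⁻¹ n̂) = +0.025056-0.039053i

Re=0.0251 Im=-0.0391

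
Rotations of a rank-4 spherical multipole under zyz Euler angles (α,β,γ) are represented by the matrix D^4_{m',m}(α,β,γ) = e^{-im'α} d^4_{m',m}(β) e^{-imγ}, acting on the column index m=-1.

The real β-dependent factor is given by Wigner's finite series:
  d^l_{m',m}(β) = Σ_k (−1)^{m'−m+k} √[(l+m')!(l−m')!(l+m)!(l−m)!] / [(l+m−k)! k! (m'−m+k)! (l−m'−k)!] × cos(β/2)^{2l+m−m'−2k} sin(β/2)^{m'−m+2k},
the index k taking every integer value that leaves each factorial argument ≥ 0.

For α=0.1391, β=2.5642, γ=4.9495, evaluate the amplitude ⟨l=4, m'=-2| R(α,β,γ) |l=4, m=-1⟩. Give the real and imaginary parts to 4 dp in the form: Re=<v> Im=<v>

Re=0.1133 Im=-0.2000

First d^4_{-2,-1}(β=2.5642), then the phase factors e^{-i(-2)α} and e^{-i(-1)γ}:
With c≡cos(β/2)=0.284703 and s≡sin(β/2)=0.958616, N=[2·720·6·120]^{1/2}=1018.233765
Admissible k: 1..3 (factorial args all ≥0)
  k=1: (−1)^0·1018.2338/(240)·0.2847^7·0.9586^1 = +0.000617
  k=2: (−1)^1·1018.2338/(48)·0.2847^5·0.9586^3 = -0.034954
  k=3: (−1)^2·1018.2338/(72)·0.2847^3·0.9586^5 = +0.264188
d^4_{-2,-1}(2.5642) = +0.000617 -0.034954 +0.264188 = +0.229850
Attach z-rotation phases: D = e^{-i(-2)(0.1391)}·(+0.229850)·e^{-i(-1)(4.9495)} = +0.113272-0.200002i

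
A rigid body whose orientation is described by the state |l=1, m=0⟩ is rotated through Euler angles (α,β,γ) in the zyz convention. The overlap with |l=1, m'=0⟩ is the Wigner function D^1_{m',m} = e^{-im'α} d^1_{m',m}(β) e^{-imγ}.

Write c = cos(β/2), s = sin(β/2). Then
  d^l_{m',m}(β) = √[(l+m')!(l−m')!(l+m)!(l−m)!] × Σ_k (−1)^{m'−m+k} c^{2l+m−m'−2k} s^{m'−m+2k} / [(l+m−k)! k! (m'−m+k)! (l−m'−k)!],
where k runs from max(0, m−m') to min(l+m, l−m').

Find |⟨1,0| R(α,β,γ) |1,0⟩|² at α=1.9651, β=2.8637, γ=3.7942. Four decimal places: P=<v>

P=0.9247

Split into d^1_{0,0}(β=2.8637) × two z-phases.
With c≡cos(β/2)=0.138500 and s≡sin(β/2)=0.990362, N=[1·1·1·1]^{1/2}=1.000000
Admissible k: 0..1 (factorial args all ≥0)
  k=0: (−1)^0·1.0000/(1)·0.1385^2·0.9904^0 = +0.019182
  k=1: (−1)^1·1.0000/(1)·0.1385^0·0.9904^2 = -0.980818
d^1_{0,0}(2.8637) = +0.019182 -0.980818 = -0.961636
|D^1_{0,0}|² = |d^1_{0,0}(β)|² = (-0.961636)² = 0.924743 (the z-rotation phases have unit modulus)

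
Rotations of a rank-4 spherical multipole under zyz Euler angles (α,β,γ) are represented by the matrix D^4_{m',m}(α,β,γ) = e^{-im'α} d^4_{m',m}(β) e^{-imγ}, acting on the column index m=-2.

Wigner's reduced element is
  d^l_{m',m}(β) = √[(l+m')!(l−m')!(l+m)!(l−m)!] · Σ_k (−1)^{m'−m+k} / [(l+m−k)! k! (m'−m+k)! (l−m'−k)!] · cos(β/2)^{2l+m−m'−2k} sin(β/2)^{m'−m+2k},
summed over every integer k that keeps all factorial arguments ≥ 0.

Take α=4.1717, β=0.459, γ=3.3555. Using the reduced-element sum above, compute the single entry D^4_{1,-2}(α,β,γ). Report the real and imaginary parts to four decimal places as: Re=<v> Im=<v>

First d^4_{1,-2}(β=0.459), then the phase factors e^{-i(1)α} and e^{-i(-2)γ}:
With c≡cos(β/2)=0.973780 and s≡sin(β/2)=0.227491, N=[120·6·2·720]^{1/2}=1018.233765
k∈{0,1,2} keeps every argument non-negative
  k=0: (−1)^3·1018.2338/(72)·0.9738^5·0.2275^3 = -0.145784
  k=1: (−1)^4·1018.2338/(48)·0.9738^3·0.2275^5 = +0.011935
  k=2: (−1)^5·1018.2338/(240)·0.9738^1·0.2275^7 = -0.000130
d^4_{1,-2}(0.459) = -0.145784 +0.011935 -0.000130 = -0.133980
Attach z-rotation phases: D = e^{-i(1)(4.1717)}·(-0.133980)·e^{-i(-2)(3.3555)} = +0.110405-0.075904i

Re=0.1104 Im=-0.0759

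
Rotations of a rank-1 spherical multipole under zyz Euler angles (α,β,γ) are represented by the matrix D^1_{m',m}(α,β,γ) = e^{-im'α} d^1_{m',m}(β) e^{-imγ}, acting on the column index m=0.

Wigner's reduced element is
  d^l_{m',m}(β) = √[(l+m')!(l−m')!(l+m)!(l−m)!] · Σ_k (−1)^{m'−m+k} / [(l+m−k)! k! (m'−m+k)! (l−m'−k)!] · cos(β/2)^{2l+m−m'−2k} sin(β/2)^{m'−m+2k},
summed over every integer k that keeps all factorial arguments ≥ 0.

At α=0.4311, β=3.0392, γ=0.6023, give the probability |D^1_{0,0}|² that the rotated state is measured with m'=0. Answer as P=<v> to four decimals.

P=0.9896

First d^1_{0,0}(β=3.0392), then the phase factors e^{-i(0)α} and e^{-i(0)γ}:
With c≡cos(β/2)=0.051174 and s≡sin(β/2)=0.998690, N=[1·1·1·1]^{1/2}=1.000000
Admissible k: 0..1 (factorial args all ≥0)
  k=0: (−1)^0·1.0000/(1)·0.0512^2·0.9987^0 = +0.002619
  k=1: (−1)^1·1.0000/(1)·0.0512^0·0.9987^2 = -0.997381
d^1_{0,0}(3.0392) = +0.002619 -0.997381 = -0.994762
|D^1_{0,0}|² = |d^1_{0,0}(β)|² = (-0.994762)² = 0.989552 (the z-rotation phases have unit modulus)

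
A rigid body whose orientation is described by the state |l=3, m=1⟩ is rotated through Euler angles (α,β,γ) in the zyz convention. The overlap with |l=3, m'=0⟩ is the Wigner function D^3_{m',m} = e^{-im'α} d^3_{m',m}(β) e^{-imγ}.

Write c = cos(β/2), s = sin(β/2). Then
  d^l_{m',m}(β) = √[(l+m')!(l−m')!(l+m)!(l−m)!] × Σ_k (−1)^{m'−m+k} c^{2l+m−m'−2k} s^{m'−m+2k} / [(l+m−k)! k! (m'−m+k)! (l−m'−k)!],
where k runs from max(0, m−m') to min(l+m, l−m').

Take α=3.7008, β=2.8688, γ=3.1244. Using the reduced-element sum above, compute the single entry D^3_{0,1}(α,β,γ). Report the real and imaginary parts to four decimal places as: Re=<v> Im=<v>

Re=-0.4242 Im=-0.0073

D^3_{0,1}(3.7008,2.8688,3.1244) = e^{-i·0·3.7008}·d^3_{0,1}(2.8688)·e^{-i·1·3.1244}. Compute d first:
c=cos(2.8688/2)=0.135974, s=sin(2.8688/2)=0.990712; N=√[6·6·24·2]=41.569219
k: max(0,(1)−(0))=1 … min(3+(1),3−(0))=3
  k=1: (−1)^0·41.5692/(12)·0.1360^5·0.9907^1 = +0.000160
  k=2: (−1)^1·41.5692/(4)·0.1360^3·0.9907^3 = -0.025405
  k=3: (−1)^2·41.5692/(12)·0.1360^1·0.9907^5 = +0.449556
d^3_{0,1}(2.8688) = +0.000160 -0.025405 +0.449556 = +0.424311
Phases: e^{-i·(0)·3.7008}=+1.000000+0.000000i, e^{-i·(1)·3.1244}=-0.999852-0.017192i ⇒ D=-0.424248-0.007295i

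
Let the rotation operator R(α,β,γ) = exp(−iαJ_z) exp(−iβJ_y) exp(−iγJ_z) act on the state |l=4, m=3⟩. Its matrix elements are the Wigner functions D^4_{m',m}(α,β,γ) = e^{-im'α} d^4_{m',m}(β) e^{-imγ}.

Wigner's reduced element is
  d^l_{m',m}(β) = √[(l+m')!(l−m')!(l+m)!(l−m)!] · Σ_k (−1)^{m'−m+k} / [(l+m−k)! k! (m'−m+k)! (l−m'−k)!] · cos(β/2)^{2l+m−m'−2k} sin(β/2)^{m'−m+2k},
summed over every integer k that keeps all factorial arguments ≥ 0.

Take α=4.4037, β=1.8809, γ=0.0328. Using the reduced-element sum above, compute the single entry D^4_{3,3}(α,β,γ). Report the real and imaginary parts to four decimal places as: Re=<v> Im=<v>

Re=-0.1303 Im=0.1198

First d^4_{3,3}(β=1.8809), then the phase factors e^{-i(3)α} and e^{-i(3)γ}:
With c≡cos(β/2)=0.589425 and s≡sin(β/2)=0.807823, N=[5040·1·5040·1]^{1/2}=5040.000000
k∈{0,1} keeps every argument non-negative
  k=0: (−1)^0·5040.0000/(5040)·0.5894^8·0.8078^0 = +0.014569
  k=1: (−1)^1·5040.0000/(720)·0.5894^6·0.8078^2 = -0.191558
d^4_{3,3}(1.8809) = +0.014569 -0.191558 = -0.176989
Attach z-rotation phases: D = e^{-i(3)(4.4037)}·(-0.176989)·e^{-i(3)(0.0328)} = -0.130327+0.119750i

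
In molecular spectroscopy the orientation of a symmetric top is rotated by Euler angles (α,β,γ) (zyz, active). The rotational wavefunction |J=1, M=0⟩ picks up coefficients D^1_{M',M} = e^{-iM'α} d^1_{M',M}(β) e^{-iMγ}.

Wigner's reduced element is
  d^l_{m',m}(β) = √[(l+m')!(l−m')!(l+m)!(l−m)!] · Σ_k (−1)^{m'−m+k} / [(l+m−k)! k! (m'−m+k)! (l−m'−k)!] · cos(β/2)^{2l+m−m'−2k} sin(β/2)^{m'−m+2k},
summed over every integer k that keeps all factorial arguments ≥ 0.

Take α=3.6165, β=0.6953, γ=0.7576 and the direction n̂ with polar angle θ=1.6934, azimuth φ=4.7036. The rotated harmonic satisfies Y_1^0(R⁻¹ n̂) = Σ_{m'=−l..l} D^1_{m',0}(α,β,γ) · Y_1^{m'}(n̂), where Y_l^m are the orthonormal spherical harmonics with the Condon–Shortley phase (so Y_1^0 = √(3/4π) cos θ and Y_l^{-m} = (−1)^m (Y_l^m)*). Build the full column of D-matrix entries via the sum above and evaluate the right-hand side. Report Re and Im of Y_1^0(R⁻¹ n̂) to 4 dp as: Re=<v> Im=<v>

Re=0.0986 Im=0.0000

Need the full column D^1_{m',0} for m'=−1..1 at α=3.6165, β=0.6953, γ=0.7576.
cos(β/2)=0.940176, sin(β/2)=0.340689
d^1_{-1,0}: single k=1 term ⇒ +0.452984;  D = -0.402854-0.207130i
d^1_{0,0}: k∈[0..1] ⇒ +0.883931 -0.116069 = +0.767862;  D = +0.767862+0.000000i
d^1_{1,0}: single k=0 term ⇒ -0.452984;  D = +0.402854-0.207130i
Y_1^{m'}(θ=1.6934,φ=4.7036) and Σ D·Y over m':
  (-0.4029-0.2071i)·(-0.0030+0.3429i)  (+0.7679+0.0000i)·(-0.0598+0.0000i)  (+0.4029-0.2071i)·(+0.0030+0.3429i)
Y_1^0(R⁻¹ n̂) = +0.098589+0.000000i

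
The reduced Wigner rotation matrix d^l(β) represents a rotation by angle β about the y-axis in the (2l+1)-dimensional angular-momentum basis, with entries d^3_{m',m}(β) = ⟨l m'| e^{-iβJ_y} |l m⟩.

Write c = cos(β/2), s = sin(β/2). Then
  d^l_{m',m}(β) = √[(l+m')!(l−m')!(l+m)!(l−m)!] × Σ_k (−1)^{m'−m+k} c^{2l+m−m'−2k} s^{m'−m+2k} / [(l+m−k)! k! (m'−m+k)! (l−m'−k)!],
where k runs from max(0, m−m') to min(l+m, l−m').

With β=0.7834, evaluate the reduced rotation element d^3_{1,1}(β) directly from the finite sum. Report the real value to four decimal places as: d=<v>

d=-0.1186

d^3_{1,1}(β=0.7834) via Wigner's sum:
c=cos(0.7834/2)=0.924261, s=sin(0.7834/2)=0.381760; N=√[24·2·24·2]=48.000000
Admissible k: 0..2 (factorial args all ≥0)
  k=0: (−1)^0·48.0000/(48)·0.9243^6·0.3818^0 = +0.623403
  k=1: (−1)^1·48.0000/(6)·0.9243^4·0.3818^2 = -0.850845
  k=2: (−1)^2·48.0000/(8)·0.9243^2·0.3818^4 = +0.108869
d^3_{1,1}(0.7834) = +0.623403 -0.850845 +0.108869 = -0.118573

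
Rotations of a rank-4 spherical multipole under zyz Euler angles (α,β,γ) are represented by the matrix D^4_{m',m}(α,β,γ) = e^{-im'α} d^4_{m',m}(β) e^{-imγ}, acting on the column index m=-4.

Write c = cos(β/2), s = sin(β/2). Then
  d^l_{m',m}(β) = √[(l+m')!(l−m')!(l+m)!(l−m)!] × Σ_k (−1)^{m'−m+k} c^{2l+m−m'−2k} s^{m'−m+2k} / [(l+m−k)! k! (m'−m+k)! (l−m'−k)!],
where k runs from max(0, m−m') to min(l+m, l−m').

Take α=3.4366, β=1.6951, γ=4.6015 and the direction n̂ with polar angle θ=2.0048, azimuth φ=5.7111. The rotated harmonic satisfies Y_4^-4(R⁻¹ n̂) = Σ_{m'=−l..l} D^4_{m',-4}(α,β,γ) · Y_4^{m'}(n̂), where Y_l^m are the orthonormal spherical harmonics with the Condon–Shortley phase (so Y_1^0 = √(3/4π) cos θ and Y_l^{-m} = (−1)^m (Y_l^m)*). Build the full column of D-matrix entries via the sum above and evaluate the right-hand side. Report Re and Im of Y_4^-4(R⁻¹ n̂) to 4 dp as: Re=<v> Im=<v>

Re=-0.0996 Im=0.2057

Need the full column D^4_{m',-4} for m'=−4..4 at α=3.4366, β=1.6951, γ=4.6015.
cos(β/2)=0.661822, sin(β/2)=0.749661
d^4_{-4,-4}: single k=0 term ⇒ +0.036807;  D = +0.027268+0.024722i
d^4_{-3,-4}: single k=0 term ⇒ -0.117923;  D = +0.106617+0.050384i
d^4_{-2,-4}: single k=0 term ⇒ +0.249894;  D = +0.247218+0.036468i
d^4_{-1,-4}: single k=0 term ⇒ -0.400308;  D = +0.395900-0.059247i
d^4_{0,-4}: single k=0 term ⇒ +0.506960;  D = +0.457902-0.217564i
d^4_{1,-4}: single k=0 term ⇒ -0.513621;  D = +0.379790-0.345783i
d^4_{2,-4}: single k=0 term ⇒ +0.411388;  D = +0.210530-0.353436i
d^4_{3,-4}: single k=0 term ⇒ -0.249081;  D = +0.059744-0.241810i
d^4_{4,-4}: single k=0 term ⇒ +0.099752;  D = -0.005263-0.099613i
Y_4^{m'}(θ=2.0048,φ=5.7111) and Σ D·Y over m':
  (+0.0273+0.0247i)·(-0.1972+0.2259i)  (+0.1066+0.0504i)·(+0.0570-0.3889i)  (+0.2472+0.0365i)·(+0.0271+0.0596i)  (+0.3959-0.0592i)·(+0.2674+0.1722i)  (+0.4579-0.2176i)·(-0.1280+0.0000i)  (+0.3798-0.3458i)·(-0.2674+0.1722i)  (+0.2105-0.3534i)·(+0.0271-0.0596i)  (+0.0597-0.2418i)·(-0.0570-0.3889i)  (-0.0053-0.0996i)·(-0.1972-0.2259i)
Y_4^-4(R⁻¹ n̂) = -0.099631+0.205714i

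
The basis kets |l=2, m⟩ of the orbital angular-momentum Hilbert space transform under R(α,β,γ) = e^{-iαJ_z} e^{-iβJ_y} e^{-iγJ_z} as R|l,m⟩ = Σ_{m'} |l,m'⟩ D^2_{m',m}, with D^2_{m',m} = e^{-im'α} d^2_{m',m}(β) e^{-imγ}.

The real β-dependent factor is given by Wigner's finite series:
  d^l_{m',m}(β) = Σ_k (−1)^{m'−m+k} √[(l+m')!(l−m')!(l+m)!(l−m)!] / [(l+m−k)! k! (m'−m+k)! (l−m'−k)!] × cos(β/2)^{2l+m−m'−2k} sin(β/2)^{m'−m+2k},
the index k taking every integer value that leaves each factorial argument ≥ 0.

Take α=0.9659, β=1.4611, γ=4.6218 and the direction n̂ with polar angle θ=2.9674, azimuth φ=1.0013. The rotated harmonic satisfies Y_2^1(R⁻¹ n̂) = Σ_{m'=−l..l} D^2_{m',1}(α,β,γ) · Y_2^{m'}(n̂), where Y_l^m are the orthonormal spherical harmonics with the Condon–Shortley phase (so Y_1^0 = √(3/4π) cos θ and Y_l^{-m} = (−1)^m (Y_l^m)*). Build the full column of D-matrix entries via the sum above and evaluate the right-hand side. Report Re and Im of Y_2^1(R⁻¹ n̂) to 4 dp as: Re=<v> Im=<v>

Need the full column D^2_{m',1} for m'=−2..2 at α=0.9659, β=1.4611, γ=4.6218.
cos(β/2)=0.744808, sin(β/2)=0.667279
d^2_{-2,1}: single k=3 term ⇒ +0.442585;  D = -0.398218-0.193144i
d^2_{-1,1}: k∈[2..3] ⇒ +0.741011 -0.198258 = +0.542753;  D = -0.472539+0.266998i
d^2_{0,1}: k∈[1..2] ⇒ +0.675329 -0.542054 = +0.133275;  D = -0.012057+0.132728i
d^2_{1,1}: k∈[0..1] ⇒ +0.307735 -0.741011 = -0.433277;  D = -0.332645-0.277626i
d^2_{2,1}: single k=0 term ⇒ -0.551404;  D = -0.531366+0.147297i
Y_2^{m'}(θ=2.9674,φ=1.0013) and Σ D·Y over m':
  (-0.3982-0.1931i)·(-0.0049-0.0105i)  (-0.4725+0.2670i)·(-0.0711+0.1111i)  (-0.0121+0.1327i)·(+0.6024+0.0000i)  (-0.3326-0.2776i)·(+0.0711+0.1111i)  (-0.5314+0.1473i)·(-0.0049+0.0105i)
Y_2^1(R⁻¹ n̂) = +0.004791-0.049374i

Re=0.0048 Im=-0.0494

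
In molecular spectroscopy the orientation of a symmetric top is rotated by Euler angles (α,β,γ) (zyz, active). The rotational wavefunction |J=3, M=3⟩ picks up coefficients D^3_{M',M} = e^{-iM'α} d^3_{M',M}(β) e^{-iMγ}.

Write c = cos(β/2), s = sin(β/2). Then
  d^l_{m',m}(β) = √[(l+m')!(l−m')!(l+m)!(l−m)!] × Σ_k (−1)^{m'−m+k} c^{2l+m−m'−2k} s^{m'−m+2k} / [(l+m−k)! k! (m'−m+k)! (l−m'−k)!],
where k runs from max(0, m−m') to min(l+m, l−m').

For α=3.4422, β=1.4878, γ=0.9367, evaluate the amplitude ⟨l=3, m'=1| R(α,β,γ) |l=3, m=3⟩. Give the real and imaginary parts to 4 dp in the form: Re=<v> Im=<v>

Re=0.5204 Im=0.0161

D^3_{1,3}(3.4422,1.4878,0.9367) = e^{-i·1·3.4422}·d^3_{1,3}(1.4878)·e^{-i·3·0.9367}. Compute d first:
c=cos(1.4878/2)=0.735833, s=sin(1.4878/2)=0.677163; N=√[24·2·720·1]=185.903201
k∈{2} keeps every argument non-negative
  k=2: (−1)^0·185.9032/(48)·0.7358^4·0.6772^2 = +0.520654
d^3_{1,3}(1.4878) = +0.520654
Phases: e^{-i·(1)·3.4422}=-0.955157+0.296100i, e^{-i·(3)·0.9367}=-0.945558-0.325455i ⇒ D=+0.520406+0.016078i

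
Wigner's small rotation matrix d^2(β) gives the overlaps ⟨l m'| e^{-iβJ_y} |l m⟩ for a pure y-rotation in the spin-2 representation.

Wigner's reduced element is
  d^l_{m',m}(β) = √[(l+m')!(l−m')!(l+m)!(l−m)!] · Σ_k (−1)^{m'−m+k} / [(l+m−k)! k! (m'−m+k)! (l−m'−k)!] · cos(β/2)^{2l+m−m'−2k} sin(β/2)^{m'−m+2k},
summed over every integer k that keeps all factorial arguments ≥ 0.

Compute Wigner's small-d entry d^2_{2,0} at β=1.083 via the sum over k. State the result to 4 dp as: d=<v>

d=0.4779

d^2_{2,0}(β=1.083) via Wigner's sum:
c=cos(1.083/2)=0.856937, s=sin(1.083/2)=0.515422; N=√[24·1·2·2]=9.797959
k∈{0} keeps every argument non-negative
  k=0: (−1)^2·9.7980/(4)·0.8569^2·0.5154^2 = +0.477858
d^2_{2,0}(1.083) = +0.477858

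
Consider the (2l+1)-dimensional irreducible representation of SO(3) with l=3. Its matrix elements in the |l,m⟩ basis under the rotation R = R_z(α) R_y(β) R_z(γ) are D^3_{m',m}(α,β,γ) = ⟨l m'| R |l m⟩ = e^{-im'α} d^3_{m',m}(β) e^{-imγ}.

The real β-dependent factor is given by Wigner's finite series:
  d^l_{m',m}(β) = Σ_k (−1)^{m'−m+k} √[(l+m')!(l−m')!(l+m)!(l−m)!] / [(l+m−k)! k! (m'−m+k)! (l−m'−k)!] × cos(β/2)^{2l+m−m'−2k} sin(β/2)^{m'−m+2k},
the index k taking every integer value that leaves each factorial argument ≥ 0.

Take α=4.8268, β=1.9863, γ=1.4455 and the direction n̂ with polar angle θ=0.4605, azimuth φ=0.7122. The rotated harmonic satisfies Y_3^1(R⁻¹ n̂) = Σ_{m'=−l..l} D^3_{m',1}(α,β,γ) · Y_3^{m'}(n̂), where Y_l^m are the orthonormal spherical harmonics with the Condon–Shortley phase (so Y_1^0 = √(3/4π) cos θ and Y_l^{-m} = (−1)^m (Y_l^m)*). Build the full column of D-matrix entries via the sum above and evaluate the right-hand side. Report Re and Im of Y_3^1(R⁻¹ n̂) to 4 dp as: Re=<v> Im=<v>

Re=-0.0660 Im=-0.1822

Need the full column D^3_{m',1} for m'=−3..3 at α=4.8268, β=1.9863, γ=1.4455.
cos(β/2)=0.546054, sin(β/2)=0.837750
d^3_{-3,1}: single k=4 term ⇒ +0.568819;  D = +0.507520+0.256864i
d^3_{-2,1}: k∈[3..4] ⇒ +0.605452 -0.712538 = -0.107086;  D = +0.037134-0.100442i
d^3_{-1,1}: k∈[2..4] ⇒ +0.374388 -1.174948 +0.345690 = -0.454870;  D = +0.441864+0.107995i
d^3_{0,1}: k∈[1..3] ⇒ +0.140891 -0.994859 +0.780546 = -0.073422;  D = -0.009175+0.072846i
d^3_{1,1}: k∈[0..2] ⇒ +0.026510 -0.499184 +0.881211 = +0.408538;  D = +0.408514+0.004447i
d^3_{2,1}: k∈[0..1] ⇒ -0.128615 +0.605452 = +0.476837;  D = +0.049277+0.474284i
d^3_{3,1}: single k=0 term ⇒ +0.241666;  D = -0.235950+0.052252i
Y_3^{m'}(θ=0.4605,φ=0.7122) and Σ D·Y over m':
  (+0.5075+0.2569i)·(-0.0196-0.0309i)  (+0.0371-0.1004i)·(+0.0264-0.1789i)  (+0.4419+0.1080i)·(+0.3275-0.2827i)  (-0.0092+0.0728i)·(+0.3385+0.0000i)  (+0.4085+0.0044i)·(-0.3275-0.2827i)  (+0.0493+0.4743i)·(+0.0264+0.1789i)  (-0.2359+0.0523i)·(+0.0196-0.0309i)
Y_3^1(R⁻¹ n̂) = -0.065954-0.182250i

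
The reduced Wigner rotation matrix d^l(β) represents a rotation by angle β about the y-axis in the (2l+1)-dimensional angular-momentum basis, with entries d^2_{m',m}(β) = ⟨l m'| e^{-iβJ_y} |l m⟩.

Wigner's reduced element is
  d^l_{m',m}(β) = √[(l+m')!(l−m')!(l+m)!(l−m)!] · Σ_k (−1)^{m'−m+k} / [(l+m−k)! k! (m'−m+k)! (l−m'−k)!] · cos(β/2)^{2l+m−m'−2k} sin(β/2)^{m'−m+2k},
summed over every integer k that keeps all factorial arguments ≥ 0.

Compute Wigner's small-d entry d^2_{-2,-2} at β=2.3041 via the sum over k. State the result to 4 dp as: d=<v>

d=0.0273

d^2_{-2,-2}(β=2.3041) via Wigner's sum:
Half-angle: c=0.406615, s=0.913599. N=√(1·24·1·24)=24.000000
The bounds max(0,m−m')=0 and min(l+m,l−m')=0 give 1 term
  k=0: (−1)^0·24.0000/(24)·0.4066^4·0.9136^0 = +0.027336
d^2_{-2,-2}(2.3041) = +0.027336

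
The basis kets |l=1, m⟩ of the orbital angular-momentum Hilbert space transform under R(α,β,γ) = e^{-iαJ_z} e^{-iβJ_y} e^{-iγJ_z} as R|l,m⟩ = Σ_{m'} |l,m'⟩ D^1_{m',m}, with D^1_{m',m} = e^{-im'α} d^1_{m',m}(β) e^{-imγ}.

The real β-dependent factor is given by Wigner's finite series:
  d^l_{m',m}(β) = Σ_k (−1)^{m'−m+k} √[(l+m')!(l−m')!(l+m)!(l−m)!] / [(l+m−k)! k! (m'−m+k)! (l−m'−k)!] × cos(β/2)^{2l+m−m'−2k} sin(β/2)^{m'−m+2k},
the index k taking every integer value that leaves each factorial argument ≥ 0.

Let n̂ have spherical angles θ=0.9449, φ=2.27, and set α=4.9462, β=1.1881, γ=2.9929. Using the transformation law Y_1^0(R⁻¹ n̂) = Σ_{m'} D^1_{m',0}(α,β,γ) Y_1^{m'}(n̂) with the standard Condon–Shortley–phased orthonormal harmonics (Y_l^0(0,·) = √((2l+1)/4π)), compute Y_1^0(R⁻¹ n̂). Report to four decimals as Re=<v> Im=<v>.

Need the full column D^1_{m',0} for m'=−1..1 at α=4.9462, β=1.1881, γ=2.9929.
cos(β/2)=0.828681, sin(β/2)=0.559722
d^1_{-1,0}: single k=1 term ⇒ +0.655955;  D = +0.151976-0.638107i
d^1_{0,0}: k∈[0..1] ⇒ +0.686712 -0.313288 = +0.373423;  D = +0.373423+0.000000i
d^1_{1,0}: single k=0 term ⇒ -0.655955;  D = -0.151976-0.638107i
Y_1^{m'}(θ=0.9449,φ=2.27) and Σ D·Y over m':
  (+0.1520-0.6381i)·(-0.1802-0.2143i)  (+0.3734+0.0000i)·(+0.2862+0.0000i)  (-0.1520-0.6381i)·(+0.1802-0.2143i)
Y_1^0(R⁻¹ n̂) = -0.221383+0.000000i

Re=-0.2214 Im=0.0000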